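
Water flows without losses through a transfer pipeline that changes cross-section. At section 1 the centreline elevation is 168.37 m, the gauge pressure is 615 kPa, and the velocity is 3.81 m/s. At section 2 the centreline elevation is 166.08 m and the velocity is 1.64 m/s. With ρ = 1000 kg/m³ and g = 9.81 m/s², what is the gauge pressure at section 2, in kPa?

P₂ ≈ 643 kPa

Pressure head at 1: ψ₁ = P₁/(ρg) = 615×1000 / (1000 × 9.81) = 62.69 m.
Velocity heads: v₁²/2g = 3.81²/19.62 = 0.740 m; v₂²/2g = 1.64²/19.62 = 0.137 m.
Total head H = z₁ + ψ₁ + v₁²/2g = 168.37 + 62.69 + 0.740 = 231.80 m.
ψ₂ = H − z₂ − v₂²/2g = 231.80 − 166.08 − 0.137 = 65.58 m.
P₂ = ρgψ₂ = 1000 × 9.81 × 65.58 ≈ 643 kPa.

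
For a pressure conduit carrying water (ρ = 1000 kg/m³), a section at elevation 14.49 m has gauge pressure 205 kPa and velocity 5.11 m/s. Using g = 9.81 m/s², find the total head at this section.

h ≈ 36.72 m

Pressure head ψ = P/(ρg) = 205×1000 / (1000 × 9.81) = 20.90 m.
Velocity head = v²/(2g) = 5.11² / (2 × 9.81) = 1.331 m.
h = z + ψ + v²/(2g) = 14.49 + 20.90 + 1.331 = 36.72 m.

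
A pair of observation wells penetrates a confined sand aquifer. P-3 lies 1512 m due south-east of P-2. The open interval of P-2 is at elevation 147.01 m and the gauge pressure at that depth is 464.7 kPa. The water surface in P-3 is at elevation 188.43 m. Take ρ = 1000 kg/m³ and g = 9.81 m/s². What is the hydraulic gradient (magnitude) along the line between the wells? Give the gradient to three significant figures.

i ≈ 0.00394

Pressure head at P-2: ψ = P/(ρg) = 464.7×1000 / (1000 × 9.81) = 47.37 m.
Total head at P-2: h = z + ψ = 147.01 + 47.37 = 194.38 m.
Total head at P-3: h = 188.43 m (water level in the piezometer is the total head).
Head difference: h(P-2) − h(P-3) = 194.38 − 188.43 = 5.95 m.
Hydraulic gradient: i = |Δh| / L = 5.95 / 1512 = 0.00394.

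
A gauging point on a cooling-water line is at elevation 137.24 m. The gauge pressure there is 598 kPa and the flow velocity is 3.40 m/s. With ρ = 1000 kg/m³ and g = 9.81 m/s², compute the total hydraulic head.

h ≈ 198.79 m

Pressure head ψ = P/(ρg) = 598×1000 / (1000 × 9.81) = 60.96 m.
Velocity head = v²/(2g) = 3.40² / (2 × 9.81) = 0.589 m.
h = z + ψ + v²/(2g) = 137.24 + 60.96 + 0.589 = 198.79 m.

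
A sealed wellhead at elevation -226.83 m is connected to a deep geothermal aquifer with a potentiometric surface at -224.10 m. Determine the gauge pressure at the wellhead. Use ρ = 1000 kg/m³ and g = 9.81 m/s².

Head above the cap: Δh = -224.10 − (-226.83) = 2.73 m.
P = ρgΔh = 1000 × 9.81 × 2.73 = 26781 Pa ≈ 26.8 kPa.

P ≈ 26.8 kPa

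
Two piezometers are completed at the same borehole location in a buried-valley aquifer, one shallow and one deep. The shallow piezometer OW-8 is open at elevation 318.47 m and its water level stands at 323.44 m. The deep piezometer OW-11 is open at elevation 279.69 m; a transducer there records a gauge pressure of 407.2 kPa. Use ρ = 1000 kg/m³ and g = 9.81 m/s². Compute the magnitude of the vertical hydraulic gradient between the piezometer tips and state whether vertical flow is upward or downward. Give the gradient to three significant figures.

|i_v| ≈ 0.0578; vertical flow is downward

Total head at OW-8: h = 323.44 m (water level in the standpipe).
Pressure head at OW-11: ψ = P/(ρg) = 407.2×1000 / (1000 × 9.81) = 41.51 m.
Total head at OW-11: h = z + ψ = 279.69 + 41.51 = 321.20 m.
Δh = h(OW-8) − h(OW-11) = 323.44 − 321.20 = 2.24 m.
Vertical separation Δz = 318.47 − 279.69 = 38.78 m.
|i_v| = |Δh| / Δz = 2.24 / 38.78 = 0.0578.
Head is higher in the shallow piezometer, so vertical flow is downward (recharge condition).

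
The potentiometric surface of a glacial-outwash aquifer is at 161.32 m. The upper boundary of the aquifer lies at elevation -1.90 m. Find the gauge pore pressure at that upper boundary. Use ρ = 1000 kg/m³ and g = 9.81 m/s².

Pressure head at the aquifer top: ψ = h − z = 161.32 − (-1.90) = 163.22 m.
P = ρgψ = 1000 × 9.81 × 163.22 = 1601188 Pa ≈ 1600 kPa.

P ≈ 1600 kPa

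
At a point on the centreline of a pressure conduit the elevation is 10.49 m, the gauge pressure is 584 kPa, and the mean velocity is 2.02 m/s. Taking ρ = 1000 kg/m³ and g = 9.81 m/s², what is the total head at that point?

h ≈ 70.23 m

Pressure head ψ = P/(ρg) = 584×1000 / (1000 × 9.81) = 59.53 m.
Velocity head = v²/(2g) = 2.02² / (2 × 9.81) = 0.208 m.
h = z + ψ + v²/(2g) = 10.49 + 59.53 + 0.208 = 70.23 m.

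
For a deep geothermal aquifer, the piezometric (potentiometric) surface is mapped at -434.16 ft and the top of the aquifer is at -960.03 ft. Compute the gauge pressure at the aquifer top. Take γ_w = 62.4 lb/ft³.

P ≈ 228 psi

Pressure head at the aquifer top: ψ = h − z = -434.16 − (-960.03) = 525.87 ft.
P = γψ/144 = 62.4 × 525.87 / 144 = 228 psi.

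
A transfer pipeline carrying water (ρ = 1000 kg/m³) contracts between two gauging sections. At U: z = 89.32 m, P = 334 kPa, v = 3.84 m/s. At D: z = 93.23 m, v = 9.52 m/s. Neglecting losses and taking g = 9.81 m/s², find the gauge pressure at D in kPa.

P₂ ≈ 258 kPa

Pressure head at U: ψ₁ = P₁/(ρg) = 334×1000 / (1000 × 9.81) = 34.05 m.
Velocity heads: v₁²/2g = 3.84²/19.62 = 0.752 m; v₂²/2g = 9.52²/19.62 = 4.619 m.
Total head H = z₁ + ψ₁ + v₁²/2g = 89.32 + 34.05 + 0.752 = 124.12 m.
ψ₂ = H − z₂ − v₂²/2g = 124.12 − 93.23 − 4.619 = 26.27 m.
P₂ = ρgψ₂ = 1000 × 9.81 × 26.27 ≈ 258 kPa.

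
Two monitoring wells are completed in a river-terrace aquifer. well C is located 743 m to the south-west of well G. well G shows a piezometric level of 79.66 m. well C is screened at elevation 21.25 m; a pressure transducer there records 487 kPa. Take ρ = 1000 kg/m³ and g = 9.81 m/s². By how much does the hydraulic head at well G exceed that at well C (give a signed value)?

Total head at well G: h = 79.66 m (water level in the piezometer is the total head).
Pressure head at well C: ψ = P/(ρg) = 487×1000 / (1000 × 9.81) = 49.64 m.
Total head at well C: h = z + ψ = 21.25 + 49.64 = 70.89 m.
Head difference: h(well G) − h(well C) = 79.66 − 70.89 = 8.77 m.

Δh ≈ 8.77 m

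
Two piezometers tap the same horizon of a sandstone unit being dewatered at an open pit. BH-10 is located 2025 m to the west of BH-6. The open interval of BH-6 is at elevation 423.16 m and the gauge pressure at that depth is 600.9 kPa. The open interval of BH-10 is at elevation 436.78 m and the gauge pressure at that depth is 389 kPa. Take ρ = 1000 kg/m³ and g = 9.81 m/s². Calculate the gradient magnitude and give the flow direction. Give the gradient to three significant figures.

i ≈ 0.00394; groundwater flows toward the west

Pressure head at BH-6: ψ = P/(ρg) = 600.9×1000 / (1000 × 9.81) = 61.25 m.
Total head at BH-6: h = z + ψ = 423.16 + 61.25 = 484.41 m.
Pressure head at BH-10: ψ = P/(ρg) = 389×1000 / (1000 × 9.81) = 39.65 m.
Total head at BH-10: h = z + ψ = 436.78 + 39.65 = 476.43 m.
Head difference: h(BH-6) − h(BH-10) = 484.41 − 476.43 = 7.98 m.
Hydraulic gradient: i = |Δh| / L = 7.98 / 2025 = 0.00394.
Flow is from higher to lower head: from BH-6 toward BH-10, i.e. toward the west.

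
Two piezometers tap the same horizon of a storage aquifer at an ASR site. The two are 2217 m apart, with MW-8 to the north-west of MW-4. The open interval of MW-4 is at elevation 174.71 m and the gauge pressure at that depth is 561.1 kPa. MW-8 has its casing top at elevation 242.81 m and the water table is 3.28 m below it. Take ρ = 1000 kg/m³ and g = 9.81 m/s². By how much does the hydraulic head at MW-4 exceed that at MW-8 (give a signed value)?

Δh ≈ -7.62 m

Pressure head at MW-4: ψ = P/(ρg) = 561.1×1000 / (1000 × 9.81) = 57.20 m.
Total head at MW-4: h = z + ψ = 174.71 + 57.20 = 231.91 m.
Total head at MW-8: h = 242.81 − 3.28 = 239.53 m.
Head difference: h(MW-4) − h(MW-8) = 231.91 − 239.53 = -7.62 m.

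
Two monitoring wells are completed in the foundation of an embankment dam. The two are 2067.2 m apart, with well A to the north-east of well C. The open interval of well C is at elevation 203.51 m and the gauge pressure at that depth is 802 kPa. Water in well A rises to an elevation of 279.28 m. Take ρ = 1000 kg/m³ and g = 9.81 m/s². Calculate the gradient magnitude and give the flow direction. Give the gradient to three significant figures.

Pressure head at well C: ψ = P/(ρg) = 802×1000 / (1000 × 9.81) = 81.75 m.
Total head at well C: h = z + ψ = 203.51 + 81.75 = 285.26 m.
Total head at well A: h = 279.28 m (water level in the piezometer is the total head).
Head difference: h(well C) − h(well A) = 285.26 − 279.28 = 5.98 m.
Hydraulic gradient: i = |Δh| / L = 5.98 / 2067.2 = 0.00289.
Flow is from higher to lower head: from well C toward well A, i.e. toward the north-east.

i ≈ 0.00289; groundwater flows toward the north-east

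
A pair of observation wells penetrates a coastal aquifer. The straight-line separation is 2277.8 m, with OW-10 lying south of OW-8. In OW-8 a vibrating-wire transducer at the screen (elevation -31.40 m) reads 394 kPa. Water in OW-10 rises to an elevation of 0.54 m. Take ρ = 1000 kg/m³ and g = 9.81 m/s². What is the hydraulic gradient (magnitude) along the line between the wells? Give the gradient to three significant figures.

i ≈ 0.00361

Pressure head at OW-8: ψ = P/(ρg) = 394×1000 / (1000 × 9.81) = 40.16 m.
Total head at OW-8: h = z + ψ = -31.40 + 40.16 = 8.76 m.
Total head at OW-10: h = 0.54 m (water level in the piezometer is the total head).
Head difference: h(OW-8) − h(OW-10) = 8.76 − 0.54 = 8.22 m.
Hydraulic gradient: i = |Δh| / L = 8.22 / 2277.8 = 0.00361.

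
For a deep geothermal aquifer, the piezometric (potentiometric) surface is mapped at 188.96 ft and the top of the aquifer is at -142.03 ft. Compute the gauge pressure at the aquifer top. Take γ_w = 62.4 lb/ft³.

Pressure head at the aquifer top: ψ = h − z = 188.96 − (-142.03) = 330.99 ft.
P = γψ/144 = 62.4 × 330.99 / 144 = 143 psi.

P ≈ 143 psi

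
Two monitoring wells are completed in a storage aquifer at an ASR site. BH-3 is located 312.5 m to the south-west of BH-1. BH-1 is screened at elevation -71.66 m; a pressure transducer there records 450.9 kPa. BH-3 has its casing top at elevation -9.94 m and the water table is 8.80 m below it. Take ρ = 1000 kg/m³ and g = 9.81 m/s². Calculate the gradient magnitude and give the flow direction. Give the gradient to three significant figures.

i ≈ 0.0223; groundwater flows toward the north-east

Pressure head at BH-1: ψ = P/(ρg) = 450.9×1000 / (1000 × 9.81) = 45.96 m.
Total head at BH-1: h = z + ψ = -71.66 + 45.96 = -25.70 m.
Total head at BH-3: h = -9.94 − 8.80 = -18.74 m.
Head difference: h(BH-1) − h(BH-3) = -25.70 − (-18.74) = -6.96 m.
Hydraulic gradient: i = |Δh| / L = 6.96 / 312.5 = 0.0223.
Flow is from higher to lower head: from BH-3 toward BH-1, i.e. toward the north-east.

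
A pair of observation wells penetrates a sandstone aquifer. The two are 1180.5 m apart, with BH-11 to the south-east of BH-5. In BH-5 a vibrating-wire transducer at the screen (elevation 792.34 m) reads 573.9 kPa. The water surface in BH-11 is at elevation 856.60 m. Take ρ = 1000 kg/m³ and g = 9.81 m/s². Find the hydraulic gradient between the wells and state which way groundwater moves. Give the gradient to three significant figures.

Pressure head at BH-5: ψ = P/(ρg) = 573.9×1000 / (1000 × 9.81) = 58.50 m.
Total head at BH-5: h = z + ψ = 792.34 + 58.50 = 850.84 m.
Total head at BH-11: h = 856.60 m (water level in the piezometer is the total head).
Head difference: h(BH-5) − h(BH-11) = 850.84 − 856.60 = -5.76 m.
Hydraulic gradient: i = |Δh| / L = 5.76 / 1180.5 = 0.00488.
Flow is from higher to lower head: from BH-11 toward BH-5, i.e. toward the north-west.

i ≈ 0.00488; groundwater flows toward the north-west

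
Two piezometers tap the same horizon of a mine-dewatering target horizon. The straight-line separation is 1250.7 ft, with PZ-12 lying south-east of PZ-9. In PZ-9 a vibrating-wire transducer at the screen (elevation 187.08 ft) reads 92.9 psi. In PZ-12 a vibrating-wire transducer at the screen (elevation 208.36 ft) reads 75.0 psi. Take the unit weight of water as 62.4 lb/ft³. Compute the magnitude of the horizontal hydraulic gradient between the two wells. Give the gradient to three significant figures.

i ≈ 0.0160

Pressure head at PZ-9: ψ = 144·P/γ = 144 × 92.9 / 62.4 = 214.38 ft.
Total head at PZ-9: h = z + ψ = 187.08 + 214.38 = 401.46 ft.
Pressure head at PZ-12: ψ = 144·P/γ = 144 × 75.0 / 62.4 = 173.08 ft.
Total head at PZ-12: h = z + ψ = 208.36 + 173.08 = 381.44 ft.
Head difference: h(PZ-9) − h(PZ-12) = 401.46 − 381.44 = 20.02 ft.
Hydraulic gradient: i = |Δh| / L = 20.02 / 1250.7 = 0.0160.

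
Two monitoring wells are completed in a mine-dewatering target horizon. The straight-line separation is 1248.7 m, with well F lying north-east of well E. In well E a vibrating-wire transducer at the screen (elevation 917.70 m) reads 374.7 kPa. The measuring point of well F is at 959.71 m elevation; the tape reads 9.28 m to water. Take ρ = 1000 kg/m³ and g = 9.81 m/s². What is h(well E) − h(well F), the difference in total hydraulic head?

Δh ≈ 5.47 m

Pressure head at well E: ψ = P/(ρg) = 374.7×1000 / (1000 × 9.81) = 38.20 m.
Total head at well E: h = z + ψ = 917.70 + 38.20 = 955.90 m.
Total head at well F: h = 959.71 − 9.28 = 950.43 m.
Head difference: h(well E) − h(well F) = 955.90 − 950.43 = 5.47 m.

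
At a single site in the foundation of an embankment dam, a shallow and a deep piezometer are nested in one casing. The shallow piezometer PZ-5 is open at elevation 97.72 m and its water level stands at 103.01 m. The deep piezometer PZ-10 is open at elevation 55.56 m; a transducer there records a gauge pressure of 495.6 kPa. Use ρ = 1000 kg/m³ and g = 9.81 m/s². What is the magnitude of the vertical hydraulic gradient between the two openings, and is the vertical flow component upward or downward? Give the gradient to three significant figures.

Total head at PZ-5: h = 103.01 m (water level in the standpipe).
Pressure head at PZ-10: ψ = P/(ρg) = 495.6×1000 / (1000 × 9.81) = 50.52 m.
Total head at PZ-10: h = z + ψ = 55.56 + 50.52 = 106.08 m.
Δh = h(PZ-5) − h(PZ-10) = 103.01 − 106.08 = -3.07 m.
Vertical separation Δz = 97.72 − 55.56 = 42.16 m.
|i_v| = |Δh| / Δz = 3.07 / 42.16 = 0.0728.
Head is higher in the deep piezometer, so vertical flow is upward (discharge condition).

|i_v| ≈ 0.0728; vertical flow is upward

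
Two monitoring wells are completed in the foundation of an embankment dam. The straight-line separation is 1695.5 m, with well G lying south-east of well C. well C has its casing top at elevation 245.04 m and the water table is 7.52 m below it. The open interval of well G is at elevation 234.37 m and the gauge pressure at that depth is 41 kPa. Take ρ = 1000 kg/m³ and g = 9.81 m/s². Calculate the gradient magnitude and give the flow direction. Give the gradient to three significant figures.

Total head at well C: h = 245.04 − 7.52 = 237.52 m.
Pressure head at well G: ψ = P/(ρg) = 41×1000 / (1000 × 9.81) = 4.18 m.
Total head at well G: h = z + ψ = 234.37 + 4.18 = 238.55 m.
Head difference: h(well C) − h(well G) = 237.52 − 238.55 = -1.03 m.
Hydraulic gradient: i = |Δh| / L = 1.03 / 1695.5 = 0.000607.
Flow is from higher to lower head: from well G toward well C, i.e. toward the north-west.

i ≈ 0.000607; groundwater flows toward the north-west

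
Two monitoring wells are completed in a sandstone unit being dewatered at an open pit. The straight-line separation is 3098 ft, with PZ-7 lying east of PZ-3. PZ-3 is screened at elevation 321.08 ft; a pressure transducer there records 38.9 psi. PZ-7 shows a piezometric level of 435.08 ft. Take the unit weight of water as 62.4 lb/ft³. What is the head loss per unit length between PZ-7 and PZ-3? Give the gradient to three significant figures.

i ≈ 0.00782 ft/ft

Pressure head at PZ-3: ψ = 144·P/γ = 144 × 38.9 / 62.4 = 89.77 ft.
Total head at PZ-3: h = z + ψ = 321.08 + 89.77 = 410.85 ft.
Total head at PZ-7: h = 435.08 ft (water level in the piezometer is the total head).
Head difference: h(PZ-3) − h(PZ-7) = 410.85 − 435.08 = -24.23 ft.
Hydraulic gradient: i = |Δh| / L = 24.23 / 3098 = 0.00782.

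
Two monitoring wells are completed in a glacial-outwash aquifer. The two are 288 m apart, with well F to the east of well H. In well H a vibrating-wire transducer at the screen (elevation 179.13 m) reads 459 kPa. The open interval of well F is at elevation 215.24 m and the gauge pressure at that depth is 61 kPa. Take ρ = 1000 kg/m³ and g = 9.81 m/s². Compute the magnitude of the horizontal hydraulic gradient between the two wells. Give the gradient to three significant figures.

i ≈ 0.0155

Pressure head at well H: ψ = P/(ρg) = 459×1000 / (1000 × 9.81) = 46.79 m.
Total head at well H: h = z + ψ = 179.13 + 46.79 = 225.92 m.
Pressure head at well F: ψ = P/(ρg) = 61×1000 / (1000 × 9.81) = 6.22 m.
Total head at well F: h = z + ψ = 215.24 + 6.22 = 221.46 m.
Head difference: h(well H) − h(well F) = 225.92 − 221.46 = 4.46 m.
Hydraulic gradient: i = |Δh| / L = 4.46 / 288 = 0.0155.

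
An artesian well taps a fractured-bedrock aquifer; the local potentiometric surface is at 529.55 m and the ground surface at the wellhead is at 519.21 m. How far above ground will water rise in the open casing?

≈ 10.34 m above ground

Water rises to the potentiometric surface, so the rise above ground = 529.55 − 519.21 = 10.34 m.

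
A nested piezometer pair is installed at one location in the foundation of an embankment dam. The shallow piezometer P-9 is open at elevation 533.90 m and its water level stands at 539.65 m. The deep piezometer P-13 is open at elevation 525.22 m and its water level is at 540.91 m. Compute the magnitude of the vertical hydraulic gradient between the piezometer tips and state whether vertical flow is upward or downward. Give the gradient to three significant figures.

|i_v| ≈ 0.145; vertical flow is upward

Total head at P-9: h = 539.65 m (water level in the standpipe).
Total head at P-13: h = 540.91 m.
Δh = h(P-9) − h(P-13) = 539.65 − 540.91 = -1.26 m.
Vertical separation Δz = 533.90 − 525.22 = 8.68 m.
|i_v| = |Δh| / Δz = 1.26 / 8.68 = 0.145.
Head is higher in the deep piezometer, so vertical flow is upward (discharge condition).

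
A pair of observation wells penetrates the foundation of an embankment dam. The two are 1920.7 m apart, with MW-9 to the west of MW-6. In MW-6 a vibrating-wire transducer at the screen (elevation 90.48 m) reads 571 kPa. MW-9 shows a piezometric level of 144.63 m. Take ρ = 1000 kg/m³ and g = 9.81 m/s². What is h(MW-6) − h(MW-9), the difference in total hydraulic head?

Δh ≈ 4.06 m

Pressure head at MW-6: ψ = P/(ρg) = 571×1000 / (1000 × 9.81) = 58.21 m.
Total head at MW-6: h = z + ψ = 90.48 + 58.21 = 148.69 m.
Total head at MW-9: h = 144.63 m (water level in the piezometer is the total head).
Head difference: h(MW-6) − h(MW-9) = 148.69 − 144.63 = 4.06 m.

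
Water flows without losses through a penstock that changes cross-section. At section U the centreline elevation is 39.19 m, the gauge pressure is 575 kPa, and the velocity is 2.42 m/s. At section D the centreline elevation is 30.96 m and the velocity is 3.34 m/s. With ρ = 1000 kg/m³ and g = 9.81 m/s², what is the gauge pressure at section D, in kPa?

Pressure head at U: ψ₁ = P₁/(ρg) = 575×1000 / (1000 × 9.81) = 58.61 m.
Velocity heads: v₁²/2g = 2.42²/19.62 = 0.298 m; v₂²/2g = 3.34²/19.62 = 0.569 m.
Total head H = z₁ + ψ₁ + v₁²/2g = 39.19 + 58.61 + 0.298 = 98.10 m.
ψ₂ = H − z₂ − v₂²/2g = 98.10 − 30.96 − 0.569 = 66.57 m.
P₂ = ρgψ₂ = 1000 × 9.81 × 66.57 ≈ 653 kPa.

P₂ ≈ 653 kPa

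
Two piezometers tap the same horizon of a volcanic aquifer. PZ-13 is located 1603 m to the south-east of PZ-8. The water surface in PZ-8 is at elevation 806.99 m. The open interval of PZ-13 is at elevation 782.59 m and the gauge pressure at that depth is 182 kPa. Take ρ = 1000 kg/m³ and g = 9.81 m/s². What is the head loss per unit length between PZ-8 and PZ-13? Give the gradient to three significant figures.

Total head at PZ-8: h = 806.99 m (water level in the piezometer is the total head).
Pressure head at PZ-13: ψ = P/(ρg) = 182×1000 / (1000 × 9.81) = 18.55 m.
Total head at PZ-13: h = z + ψ = 782.59 + 18.55 = 801.14 m.
Head difference: h(PZ-8) − h(PZ-13) = 806.99 − 801.14 = 5.85 m.
Hydraulic gradient: i = |Δh| / L = 5.85 / 1603 = 0.00365.

i ≈ 0.00365 m/m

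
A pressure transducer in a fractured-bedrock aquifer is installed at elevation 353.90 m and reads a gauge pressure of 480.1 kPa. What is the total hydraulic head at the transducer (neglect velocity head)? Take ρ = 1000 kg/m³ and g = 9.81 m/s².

ψ = P/(ρg) = 480.1×1000 / (1000 × 9.81) = 48.94 m.
h = z + ψ = 353.90 + 48.94 = 402.84 m.

h ≈ 402.84 m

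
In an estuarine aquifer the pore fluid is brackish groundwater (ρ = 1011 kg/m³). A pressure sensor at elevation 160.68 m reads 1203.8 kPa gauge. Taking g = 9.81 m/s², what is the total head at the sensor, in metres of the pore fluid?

h ≈ 282.06 m

ψ = P/(ρg) = 1203.8×1000 / (1011 × 9.81) = 121.38 m.
h = z + ψ = 160.68 + 121.38 = 282.06 m.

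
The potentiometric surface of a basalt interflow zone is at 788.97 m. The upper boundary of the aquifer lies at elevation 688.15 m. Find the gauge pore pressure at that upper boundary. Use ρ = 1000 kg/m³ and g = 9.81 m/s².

P ≈ 989 kPa

Pressure head at the aquifer top: ψ = h − z = 788.97 − 688.15 = 100.82 m.
P = ρgψ = 1000 × 9.81 × 100.82 = 989044 Pa ≈ 989 kPa.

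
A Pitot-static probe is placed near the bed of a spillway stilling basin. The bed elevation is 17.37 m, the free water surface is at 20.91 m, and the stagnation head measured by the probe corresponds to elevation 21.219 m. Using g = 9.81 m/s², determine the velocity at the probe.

Near the bed, under hydrostatic conditions, the piezometric head (z + ψ) equals the free-surface elevation, 20.91 m.
Velocity head = total − piezometric = 21.219 − 20.91 = 0.309 m.
v = √(2g·h_v) = √(2 × 9.81 × 0.309) = 2.46 m/s.

v ≈ 2.46 m/s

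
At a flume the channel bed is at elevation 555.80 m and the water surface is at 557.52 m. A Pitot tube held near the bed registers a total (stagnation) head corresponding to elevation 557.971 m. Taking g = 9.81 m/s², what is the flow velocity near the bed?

Near the bed, under hydrostatic conditions, the piezometric head (z + ψ) equals the free-surface elevation, 557.52 m.
Velocity head = total − piezometric = 557.971 − 557.52 = 0.451 m.
v = √(2g·h_v) = √(2 × 9.81 × 0.451) = 2.97 m/s.

v ≈ 2.97 m/s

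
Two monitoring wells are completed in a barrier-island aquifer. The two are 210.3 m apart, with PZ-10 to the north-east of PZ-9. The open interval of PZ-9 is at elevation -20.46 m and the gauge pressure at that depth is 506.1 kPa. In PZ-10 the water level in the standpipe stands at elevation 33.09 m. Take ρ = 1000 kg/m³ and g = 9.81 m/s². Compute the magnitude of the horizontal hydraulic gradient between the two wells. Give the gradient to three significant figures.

i ≈ 0.00932

Pressure head at PZ-9: ψ = P/(ρg) = 506.1×1000 / (1000 × 9.81) = 51.59 m.
Total head at PZ-9: h = z + ψ = -20.46 + 51.59 = 31.13 m.
Total head at PZ-10: h = 33.09 m (water level in the piezometer is the total head).
Head difference: h(PZ-9) − h(PZ-10) = 31.13 − 33.09 = -1.96 m.
Hydraulic gradient: i = |Δh| / L = 1.96 / 210.3 = 0.00932.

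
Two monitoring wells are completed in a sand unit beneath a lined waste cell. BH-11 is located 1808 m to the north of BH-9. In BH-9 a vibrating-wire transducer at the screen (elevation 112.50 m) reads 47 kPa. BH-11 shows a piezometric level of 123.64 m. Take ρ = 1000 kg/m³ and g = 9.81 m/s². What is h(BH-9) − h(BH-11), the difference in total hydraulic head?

Pressure head at BH-9: ψ = P/(ρg) = 47×1000 / (1000 × 9.81) = 4.79 m.
Total head at BH-9: h = z + ψ = 112.50 + 4.79 = 117.29 m.
Total head at BH-11: h = 123.64 m (water level in the piezometer is the total head).
Head difference: h(BH-9) − h(BH-11) = 117.29 − 123.64 = -6.35 m.

Δh ≈ -6.35 m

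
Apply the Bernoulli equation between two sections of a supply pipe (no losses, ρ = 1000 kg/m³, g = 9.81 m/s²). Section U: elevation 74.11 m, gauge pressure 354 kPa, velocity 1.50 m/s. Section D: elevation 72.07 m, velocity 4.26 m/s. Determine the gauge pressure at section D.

Pressure head at U: ψ₁ = P₁/(ρg) = 354×1000 / (1000 × 9.81) = 36.09 m.
Velocity heads: v₁²/2g = 1.50²/19.62 = 0.115 m; v₂²/2g = 4.26²/19.62 = 0.925 m.
Total head H = z₁ + ψ₁ + v₁²/2g = 74.11 + 36.09 + 0.115 = 110.31 m.
ψ₂ = H − z₂ − v₂²/2g = 110.31 − 72.07 − 0.925 = 37.32 m.
P₂ = ρgψ₂ = 1000 × 9.81 × 37.32 ≈ 366 kPa.

P₂ ≈ 366 kPa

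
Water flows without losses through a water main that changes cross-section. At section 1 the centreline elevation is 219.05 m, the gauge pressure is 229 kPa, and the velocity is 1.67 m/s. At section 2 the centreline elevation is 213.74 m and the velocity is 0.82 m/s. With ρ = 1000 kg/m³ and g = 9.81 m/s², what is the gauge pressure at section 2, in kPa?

Pressure head at 1: ψ₁ = P₁/(ρg) = 229×1000 / (1000 × 9.81) = 23.34 m.
Velocity heads: v₁²/2g = 1.67²/19.62 = 0.142 m; v₂²/2g = 0.82²/19.62 = 0.034 m.
Total head H = z₁ + ψ₁ + v₁²/2g = 219.05 + 23.34 + 0.142 = 242.53 m.
ψ₂ = H − z₂ − v₂²/2g = 242.53 − 213.74 − 0.034 = 28.76 m.
P₂ = ρgψ₂ = 1000 × 9.81 × 28.76 ≈ 282 kPa.

P₂ ≈ 282 kPa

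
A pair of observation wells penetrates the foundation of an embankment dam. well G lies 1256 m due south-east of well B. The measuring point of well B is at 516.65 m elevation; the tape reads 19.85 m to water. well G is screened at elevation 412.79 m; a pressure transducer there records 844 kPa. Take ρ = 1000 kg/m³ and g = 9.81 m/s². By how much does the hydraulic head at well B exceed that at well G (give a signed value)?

Total head at well B: h = 516.65 − 19.85 = 496.80 m.
Pressure head at well G: ψ = P/(ρg) = 844×1000 / (1000 × 9.81) = 86.03 m.
Total head at well G: h = z + ψ = 412.79 + 86.03 = 498.82 m.
Head difference: h(well B) − h(well G) = 496.80 − 498.82 = -2.02 m.

Δh ≈ -2.02 m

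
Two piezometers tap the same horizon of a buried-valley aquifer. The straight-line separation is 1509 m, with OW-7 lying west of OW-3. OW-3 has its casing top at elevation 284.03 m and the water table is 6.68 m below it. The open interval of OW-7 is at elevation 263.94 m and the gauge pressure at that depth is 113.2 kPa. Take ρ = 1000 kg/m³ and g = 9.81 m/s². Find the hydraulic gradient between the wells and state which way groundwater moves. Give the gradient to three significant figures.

Total head at OW-3: h = 284.03 − 6.68 = 277.35 m.
Pressure head at OW-7: ψ = P/(ρg) = 113.2×1000 / (1000 × 9.81) = 11.54 m.
Total head at OW-7: h = z + ψ = 263.94 + 11.54 = 275.48 m.
Head difference: h(OW-3) − h(OW-7) = 277.35 − 275.48 = 1.87 m.
Hydraulic gradient: i = |Δh| / L = 1.87 / 1509 = 0.00124.
Flow is from higher to lower head: from OW-3 toward OW-7, i.e. toward the west.

i ≈ 0.00124; groundwater flows toward the west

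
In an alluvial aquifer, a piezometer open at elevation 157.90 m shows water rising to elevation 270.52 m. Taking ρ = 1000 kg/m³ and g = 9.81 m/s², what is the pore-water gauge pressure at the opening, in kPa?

Pressure head ψ = h − z = 270.52 − 157.90 = 112.62 m.
P = ρgψ = 1000 × 9.81 × 112.62 = 1104802 Pa ≈ 1100 kPa.

P ≈ 1100 kPa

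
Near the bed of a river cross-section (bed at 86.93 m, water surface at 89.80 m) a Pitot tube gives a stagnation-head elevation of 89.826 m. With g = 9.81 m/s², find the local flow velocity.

v ≈ 0.714 m/s

Near the bed, under hydrostatic conditions, the piezometric head (z + ψ) equals the free-surface elevation, 89.80 m.
Velocity head = total − piezometric = 89.826 − 89.80 = 0.026 m.
v = √(2g·h_v) = √(2 × 9.81 × 0.026) = 0.714 m/s.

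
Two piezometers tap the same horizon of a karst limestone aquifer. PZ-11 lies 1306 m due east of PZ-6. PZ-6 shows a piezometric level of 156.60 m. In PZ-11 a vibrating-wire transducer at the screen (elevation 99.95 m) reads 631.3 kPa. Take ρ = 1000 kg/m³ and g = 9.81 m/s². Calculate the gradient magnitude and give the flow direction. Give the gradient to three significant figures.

i ≈ 0.00590; groundwater flows toward the west

Total head at PZ-6: h = 156.60 m (water level in the piezometer is the total head).
Pressure head at PZ-11: ψ = P/(ρg) = 631.3×1000 / (1000 × 9.81) = 64.35 m.
Total head at PZ-11: h = z + ψ = 99.95 + 64.35 = 164.30 m.
Head difference: h(PZ-6) − h(PZ-11) = 156.60 − 164.30 = -7.70 m.
Hydraulic gradient: i = |Δh| / L = 7.70 / 1306 = 0.00590.
Flow is from higher to lower head: from PZ-11 toward PZ-6, i.e. toward the west.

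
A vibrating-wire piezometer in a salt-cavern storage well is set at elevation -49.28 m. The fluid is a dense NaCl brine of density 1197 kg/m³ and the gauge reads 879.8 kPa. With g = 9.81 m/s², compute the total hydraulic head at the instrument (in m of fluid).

h ≈ 25.64 m

ψ = P/(ρg) = 879.8×1000 / (1197 × 9.81) = 74.92 m.
h = z + ψ = -49.28 + 74.92 = 25.64 m.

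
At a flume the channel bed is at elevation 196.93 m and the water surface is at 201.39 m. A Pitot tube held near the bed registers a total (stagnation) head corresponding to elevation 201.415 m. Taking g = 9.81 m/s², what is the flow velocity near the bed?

Near the bed, under hydrostatic conditions, the piezometric head (z + ψ) equals the free-surface elevation, 201.39 m.
Velocity head = total − piezometric = 201.415 − 201.39 = 0.025 m.
v = √(2g·h_v) = √(2 × 9.81 × 0.025) = 0.700 m/s.

v ≈ 0.700 m/s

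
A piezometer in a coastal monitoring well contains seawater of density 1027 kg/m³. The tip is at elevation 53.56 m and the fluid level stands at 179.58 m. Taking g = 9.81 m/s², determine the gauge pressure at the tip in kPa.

Pressure head ψ = h − z = 179.58 − 53.56 = 126.02 m.
P = ρgψ = 1027 × 9.81 × 126.02 = 1269635 Pa ≈ 1270 kPa.

P ≈ 1270 kPa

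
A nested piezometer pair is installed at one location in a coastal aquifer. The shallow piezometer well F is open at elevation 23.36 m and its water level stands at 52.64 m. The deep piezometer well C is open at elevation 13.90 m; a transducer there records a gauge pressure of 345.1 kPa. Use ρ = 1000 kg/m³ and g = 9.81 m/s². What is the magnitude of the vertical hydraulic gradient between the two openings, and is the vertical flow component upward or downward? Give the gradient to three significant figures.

|i_v| ≈ 0.376; vertical flow is downward

Total head at well F: h = 52.64 m (water level in the standpipe).
Pressure head at well C: ψ = P/(ρg) = 345.1×1000 / (1000 × 9.81) = 35.18 m.
Total head at well C: h = z + ψ = 13.90 + 35.18 = 49.08 m.
Δh = h(well F) − h(well C) = 52.64 − 49.08 = 3.56 m.
Vertical separation Δz = 23.36 − 13.90 = 9.46 m.
|i_v| = |Δh| / Δz = 3.56 / 9.46 = 0.376.
Head is higher in the shallow piezometer, so vertical flow is downward (recharge condition).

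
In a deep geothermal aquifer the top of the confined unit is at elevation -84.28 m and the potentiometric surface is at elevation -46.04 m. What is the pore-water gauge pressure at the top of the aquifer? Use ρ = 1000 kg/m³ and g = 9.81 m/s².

P ≈ 375 kPa

Pressure head at the aquifer top: ψ = h − z = -46.04 − (-84.28) = 38.24 m.
P = ρgψ = 1000 × 9.81 × 38.24 = 375134 Pa ≈ 375 kPa.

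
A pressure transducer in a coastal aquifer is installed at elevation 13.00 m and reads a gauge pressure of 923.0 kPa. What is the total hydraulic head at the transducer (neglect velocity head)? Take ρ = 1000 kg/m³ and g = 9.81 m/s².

h ≈ 107.09 m

ψ = P/(ρg) = 923.0×1000 / (1000 × 9.81) = 94.09 m.
h = z + ψ = 13.00 + 94.09 = 107.09 m.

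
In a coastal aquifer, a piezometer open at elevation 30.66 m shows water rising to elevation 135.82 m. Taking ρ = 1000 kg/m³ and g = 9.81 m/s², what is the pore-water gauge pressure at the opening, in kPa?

Pressure head ψ = h − z = 135.82 − 30.66 = 105.16 m.
P = ρgψ = 1000 × 9.81 × 105.16 = 1031620 Pa ≈ 1030 kPa.

P ≈ 1030 kPa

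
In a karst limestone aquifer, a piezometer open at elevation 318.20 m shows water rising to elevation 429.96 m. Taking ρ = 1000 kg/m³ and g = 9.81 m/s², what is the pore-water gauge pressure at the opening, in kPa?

P ≈ 1100 kPa

Pressure head ψ = h − z = 429.96 − 318.20 = 111.76 m.
P = ρgψ = 1000 × 9.81 × 111.76 = 1096366 Pa ≈ 1100 kPa.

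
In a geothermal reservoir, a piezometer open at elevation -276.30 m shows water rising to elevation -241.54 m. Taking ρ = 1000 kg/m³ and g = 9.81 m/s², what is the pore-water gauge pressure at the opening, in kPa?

P ≈ 341 kPa

Pressure head ψ = h − z = -241.54 − (-276.30) = 34.76 m.
P = ρgψ = 1000 × 9.81 × 34.76 = 340996 Pa ≈ 341 kPa.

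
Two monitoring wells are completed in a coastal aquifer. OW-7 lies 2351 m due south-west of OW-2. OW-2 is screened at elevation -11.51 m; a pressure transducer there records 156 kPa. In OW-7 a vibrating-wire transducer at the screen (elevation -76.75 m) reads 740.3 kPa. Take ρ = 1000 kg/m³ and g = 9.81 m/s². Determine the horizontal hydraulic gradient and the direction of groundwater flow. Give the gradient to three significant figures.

Pressure head at OW-2: ψ = P/(ρg) = 156×1000 / (1000 × 9.81) = 15.90 m.
Total head at OW-2: h = z + ψ = -11.51 + 15.90 = 4.39 m.
Pressure head at OW-7: ψ = P/(ρg) = 740.3×1000 / (1000 × 9.81) = 75.46 m.
Total head at OW-7: h = z + ψ = -76.75 + 75.46 = -1.29 m.
Head difference: h(OW-2) − h(OW-7) = 4.39 − (-1.29) = 5.68 m.
Hydraulic gradient: i = |Δh| / L = 5.68 / 2351 = 0.00242.
Flow is from higher to lower head: from OW-2 toward OW-7, i.e. toward the south-west.

i ≈ 0.00242; groundwater flows toward the south-west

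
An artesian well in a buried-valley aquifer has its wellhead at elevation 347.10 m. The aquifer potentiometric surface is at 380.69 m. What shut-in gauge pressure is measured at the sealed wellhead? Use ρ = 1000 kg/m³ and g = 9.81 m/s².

Head above the cap: Δh = 380.69 − 347.10 = 33.59 m.
P = ρgΔh = 1000 × 9.81 × 33.59 = 329518 Pa ≈ 330 kPa.

P ≈ 330 kPa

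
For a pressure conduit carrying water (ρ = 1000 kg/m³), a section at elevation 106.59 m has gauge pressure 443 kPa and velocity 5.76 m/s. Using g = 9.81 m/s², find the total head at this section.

h ≈ 153.44 m

Pressure head ψ = P/(ρg) = 443×1000 / (1000 × 9.81) = 45.16 m.
Velocity head = v²/(2g) = 5.76² / (2 × 9.81) = 1.691 m.
h = z + ψ + v²/(2g) = 106.59 + 45.16 + 1.691 = 153.44 m.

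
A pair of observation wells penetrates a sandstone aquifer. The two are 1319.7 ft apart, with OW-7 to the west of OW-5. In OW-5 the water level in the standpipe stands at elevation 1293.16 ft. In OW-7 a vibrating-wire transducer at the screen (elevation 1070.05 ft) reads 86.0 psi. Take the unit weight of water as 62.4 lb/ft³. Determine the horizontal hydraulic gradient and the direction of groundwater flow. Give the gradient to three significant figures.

i ≈ 0.0187; groundwater flows toward the west

Total head at OW-5: h = 1293.16 ft (water level in the piezometer is the total head).
Pressure head at OW-7: ψ = 144·P/γ = 144 × 86.0 / 62.4 = 198.46 ft.
Total head at OW-7: h = z + ψ = 1070.05 + 198.46 = 1268.51 ft.
Head difference: h(OW-5) − h(OW-7) = 1293.16 − 1268.51 = 24.65 ft.
Hydraulic gradient: i = |Δh| / L = 24.65 / 1319.7 = 0.0187.
Flow is from higher to lower head: from OW-5 toward OW-7, i.e. toward the west.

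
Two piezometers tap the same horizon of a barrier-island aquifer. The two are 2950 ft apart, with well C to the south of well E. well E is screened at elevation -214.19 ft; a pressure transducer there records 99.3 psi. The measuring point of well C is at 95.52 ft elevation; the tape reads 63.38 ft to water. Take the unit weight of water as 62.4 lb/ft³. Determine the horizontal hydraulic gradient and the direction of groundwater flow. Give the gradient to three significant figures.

i ≈ 0.00582; groundwater flows toward the north

Pressure head at well E: ψ = 144·P/γ = 144 × 99.3 / 62.4 = 229.15 ft.
Total head at well E: h = z + ψ = -214.19 + 229.15 = 14.96 ft.
Total head at well C: h = 95.52 − 63.38 = 32.14 ft.
Head difference: h(well E) − h(well C) = 14.96 − 32.14 = -17.18 ft.
Hydraulic gradient: i = |Δh| / L = 17.18 / 2950 = 0.00582.
Flow is from higher to lower head: from well C toward well E, i.e. toward the north.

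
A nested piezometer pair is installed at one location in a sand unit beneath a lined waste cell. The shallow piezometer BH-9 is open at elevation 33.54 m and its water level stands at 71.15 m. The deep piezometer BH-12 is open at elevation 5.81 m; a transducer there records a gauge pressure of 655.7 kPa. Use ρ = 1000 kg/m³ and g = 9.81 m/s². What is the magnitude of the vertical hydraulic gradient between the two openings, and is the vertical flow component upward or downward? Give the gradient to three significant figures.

|i_v| ≈ 0.0541; vertical flow is upward

Total head at BH-9: h = 71.15 m (water level in the standpipe).
Pressure head at BH-12: ψ = P/(ρg) = 655.7×1000 / (1000 × 9.81) = 66.84 m.
Total head at BH-12: h = z + ψ = 5.81 + 66.84 = 72.65 m.
Δh = h(BH-9) − h(BH-12) = 71.15 − 72.65 = -1.50 m.
Vertical separation Δz = 33.54 − 5.81 = 27.73 m.
|i_v| = |Δh| / Δz = 1.50 / 27.73 = 0.0541.
Head is higher in the deep piezometer, so vertical flow is upward (discharge condition).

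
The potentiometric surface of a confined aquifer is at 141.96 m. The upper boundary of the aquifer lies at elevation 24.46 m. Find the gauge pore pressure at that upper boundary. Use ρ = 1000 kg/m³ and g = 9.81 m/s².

P ≈ 1150 kPa

Pressure head at the aquifer top: ψ = h − z = 141.96 − 24.46 = 117.50 m.
P = ρgψ = 1000 × 9.81 × 117.50 = 1152675 Pa ≈ 1150 kPa.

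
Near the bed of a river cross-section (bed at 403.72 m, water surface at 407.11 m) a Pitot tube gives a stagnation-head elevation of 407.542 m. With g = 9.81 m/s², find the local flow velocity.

Near the bed, under hydrostatic conditions, the piezometric head (z + ψ) equals the free-surface elevation, 407.11 m.
Velocity head = total − piezometric = 407.542 − 407.11 = 0.432 m.
v = √(2g·h_v) = √(2 × 9.81 × 0.432) = 2.91 m/s.

v ≈ 2.91 m/s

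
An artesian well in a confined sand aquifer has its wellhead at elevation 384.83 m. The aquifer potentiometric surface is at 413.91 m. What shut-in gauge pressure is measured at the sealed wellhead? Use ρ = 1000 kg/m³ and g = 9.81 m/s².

Head above the cap: Δh = 413.91 − 384.83 = 29.08 m.
P = ρgΔh = 1000 × 9.81 × 29.08 = 285275 Pa ≈ 285 kPa.

P ≈ 285 kPa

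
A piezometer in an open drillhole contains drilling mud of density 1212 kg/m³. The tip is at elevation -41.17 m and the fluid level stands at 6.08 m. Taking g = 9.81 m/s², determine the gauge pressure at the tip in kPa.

P ≈ 562 kPa

Pressure head ψ = h − z = 6.08 − (-41.17) = 47.25 m.
P = ρgψ = 1212 × 9.81 × 47.25 = 561789 Pa ≈ 562 kPa.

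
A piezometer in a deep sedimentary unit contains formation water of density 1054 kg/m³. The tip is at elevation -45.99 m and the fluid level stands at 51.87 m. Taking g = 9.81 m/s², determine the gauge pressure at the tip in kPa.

Pressure head ψ = h − z = 51.87 − (-45.99) = 97.86 m.
P = ρgψ = 1054 × 9.81 × 97.86 = 1011847 Pa ≈ 1010 kPa.

P ≈ 1010 kPa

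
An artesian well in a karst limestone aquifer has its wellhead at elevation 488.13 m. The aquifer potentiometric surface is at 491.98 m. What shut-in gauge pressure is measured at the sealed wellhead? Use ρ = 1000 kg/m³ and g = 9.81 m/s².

Head above the cap: Δh = 491.98 − 488.13 = 3.85 m.
P = ρgΔh = 1000 × 9.81 × 3.85 = 37768 Pa ≈ 37.8 kPa.

P ≈ 37.8 kPa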